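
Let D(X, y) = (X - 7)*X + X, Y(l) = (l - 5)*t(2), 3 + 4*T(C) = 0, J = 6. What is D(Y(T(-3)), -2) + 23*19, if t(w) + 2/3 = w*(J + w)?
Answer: 314617/36 ≈ 8739.4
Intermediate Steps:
t(w) = -⅔ + w*(6 + w)
T(C) = -¾ (T(C) = -¾ + (¼)*0 = -¾ + 0 = -¾)
Y(l) = -230/3 + 46*l/3 (Y(l) = (l - 5)*(-⅔ + 2² + 6*2) = (-5 + l)*(-⅔ + 4 + 12) = (-5 + l)*(46/3) = -230/3 + 46*l/3)
D(X, y) = X + X*(-7 + X) (D(X, y) = (-7 + X)*X + X = X*(-7 + X) + X = X + X*(-7 + X))
D(Y(T(-3)), -2) + 23*19 = (-230/3 + (46/3)*(-¾))*(-6 + (-230/3 + (46/3)*(-¾))) + 23*19 = (-230/3 - 23/2)*(-6 + (-230/3 - 23/2)) + 437 = -529*(-6 - 529/6)/6 + 437 = -529/6*(-565/6) + 437 = 298885/36 + 437 = 314617/36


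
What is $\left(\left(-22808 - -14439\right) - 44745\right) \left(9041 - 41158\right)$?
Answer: $1705862338$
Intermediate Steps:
$\left(\left(-22808 - -14439\right) - 44745\right) \left(9041 - 41158\right) = \left(\left(-22808 + 14439\right) - 44745\right) \left(-32117\right) = \left(-8369 - 44745\right) \left(-32117\right) = \left(-53114\right) \left(-32117\right) = 1705862338$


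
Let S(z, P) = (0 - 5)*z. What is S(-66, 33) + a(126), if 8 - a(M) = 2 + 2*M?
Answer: 84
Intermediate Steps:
S(z, P) = -5*z
a(M) = 6 - 2*M (a(M) = 8 - (2 + 2*M) = 8 + (-2 - 2*M) = 6 - 2*M)
S(-66, 33) + a(126) = -5*(-66) + (6 - 2*126) = 330 + (6 - 252) = 330 - 246 = 84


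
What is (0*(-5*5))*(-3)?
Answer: 0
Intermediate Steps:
(0*(-5*5))*(-3) = (0*(-25))*(-3) = 0*(-3) = 0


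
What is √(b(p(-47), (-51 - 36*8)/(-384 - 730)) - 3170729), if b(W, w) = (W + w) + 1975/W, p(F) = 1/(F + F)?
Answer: 7*I*√46944096330763/26179 ≈ 1832.0*I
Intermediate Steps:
p(F) = 1/(2*F)
b(W, w) = W + w + 1975/W
√(b(p(-47), (-51 - 36*8)/(-384 - 730)) - 3170729) = √(((½)/(-47) + (-51 - 36*8)/(-384 - 730) + 1975/(((½)/(-47)))) - 3170729) = √(((½)*(-1/47) + (-51 - 288)/(-1114) + 1975/(((½)*(-1/47)))) - 3170729) = √((-1/94 - 339*(-1/1114) + 1975/(-1/94)) - 3170729) = √((-1/94 + 339/1114 + 1975*(-94)) - 3170729) = √((-1/94 + 339/1114 - 185650) - 3170729) = √(-4860123662/26179 - 3170729) = √(-87866638153/26179) = 7*I*√46944096330763/26179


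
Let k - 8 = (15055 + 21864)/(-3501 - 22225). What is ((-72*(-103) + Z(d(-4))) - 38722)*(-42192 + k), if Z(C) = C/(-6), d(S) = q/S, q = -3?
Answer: 271802908613847/205808 ≈ 1.3207e+9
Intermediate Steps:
d(S) = -3/S
k = 168889/25726 (k = 8 + (15055 + 21864)/(-3501 - 22225) = 8 + 36919/(-25726) = 8 + 36919*(-1/25726) = 8 - 36919/25726 = 168889/25726 ≈ 6.5649)
Z(C) = -C/6 (Z(C) = C*(-1/6) = -C/6)
((-72*(-103) + Z(d(-4))) - 38722)*(-42192 + k) = ((-72*(-103) - (-1)/(2*(-4))) - 38722)*(-42192 + 168889/25726) = ((7416 - (-1)*(-1)/(2*4)) - 38722)*(-1085262503/25726) = ((7416 - 1/6*3/4) - 38722)*(-1085262503/25726) = ((7416 - 1/8) - 38722)*(-1085262503/25726) = (59327/8 - 38722)*(-1085262503/25726) = -250449/8*(-1085262503/25726) = 271802908613847/205808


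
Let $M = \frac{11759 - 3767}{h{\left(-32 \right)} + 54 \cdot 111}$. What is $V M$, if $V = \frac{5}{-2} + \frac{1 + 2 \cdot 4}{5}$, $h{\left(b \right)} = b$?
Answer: $- \frac{13986}{14905} \approx -0.93834$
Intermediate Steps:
$V = - \frac{7}{10}$ ($V = 5 \left(- \frac{1}{2}\right) + \left(1 + 8\right) \frac{1}{5} = - \frac{5}{2} + 9 \cdot \frac{1}{5} = - \frac{5}{2} + \frac{9}{5} = - \frac{7}{10} \approx -0.7$)
$M = \frac{3996}{2981}$ ($M = \frac{11759 - 3767}{-32 + 54 \cdot 111} = \frac{7992}{-32 + 5994} = \frac{7992}{5962} = 7992 \cdot \frac{1}{5962} = \frac{3996}{2981} \approx 1.3405$)
$V M = \left(- \frac{7}{10}\right) \frac{3996}{2981} = - \frac{13986}{14905}$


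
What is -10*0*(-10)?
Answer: 0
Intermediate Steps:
-10*0*(-10) = 0*(-10) = 0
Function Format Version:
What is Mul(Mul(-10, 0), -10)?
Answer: 0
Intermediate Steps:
Mul(Mul(-10, 0), -10) = Mul(0, -10) = 0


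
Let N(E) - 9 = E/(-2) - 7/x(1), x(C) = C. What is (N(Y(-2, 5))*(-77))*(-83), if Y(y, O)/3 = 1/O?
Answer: 108647/10 ≈ 10865.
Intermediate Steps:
Y(y, O) = 3/O
N(E) = 2 - E/2 (N(E) = 9 + (E/(-2) - 7/1) = 9 + (E*(-½) - 7*1) = 9 + (-E/2 - 7) = 9 + (-7 - E/2) = 2 - E/2)
(N(Y(-2, 5))*(-77))*(-83) = ((2 - 3/(2*5))*(-77))*(-83) = ((2 - ½*⅗)*(-77))*(-83) = ((2 - 3/10)*(-77))*(-83) = ((17/10)*(-77))*(-83) = -1309/10*(-83) = 108647/10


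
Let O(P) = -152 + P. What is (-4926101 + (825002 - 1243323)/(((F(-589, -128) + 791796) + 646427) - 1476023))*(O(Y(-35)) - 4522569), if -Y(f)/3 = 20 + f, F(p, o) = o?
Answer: 211250510439242283/9482 ≈ 2.2279e+13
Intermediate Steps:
Y(f) = -60 - 3*f (Y(f) = -3*(20 + f) = -60 - 3*f)
(-4926101 + (825002 - 1243323)/(((F(-589, -128) + 791796) + 646427) - 1476023))*(O(Y(-35)) - 4522569) = (-4926101 + (825002 - 1243323)/(((-128 + 791796) + 646427) - 1476023))*((-152 + (-60 - 3*(-35))) - 4522569) = (-4926101 - 418321/((791668 + 646427) - 1476023))*((-152 + (-60 + 105)) - 4522569) = (-4926101 - 418321/(1438095 - 1476023))*((-152 + 45) - 4522569) = (-4926101 - 418321/(-37928))*(-107 - 4522569) = (-4926101 - 418321*(-1/37928))*(-4522676) = (-4926101 + 418321/37928)*(-4522676) = -186836740407/37928*(-4522676) = 211250510439242283/9482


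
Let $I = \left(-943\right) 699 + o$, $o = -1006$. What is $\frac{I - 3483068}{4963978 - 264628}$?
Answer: $- \frac{153453}{174050} \approx -0.88166$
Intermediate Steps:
$I = -660163$ ($I = \left(-943\right) 699 - 1006 = -659157 - 1006 = -660163$)
$\frac{I - 3483068}{4963978 - 264628} = \frac{-660163 - 3483068}{4963978 - 264628} = - \frac{4143231}{4699350} = \left(-4143231\right) \frac{1}{4699350} = - \frac{153453}{174050}$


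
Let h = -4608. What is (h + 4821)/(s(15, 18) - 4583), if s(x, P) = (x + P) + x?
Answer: -213/4535 ≈ -0.046968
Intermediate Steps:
s(x, P) = P + 2*x (s(x, P) = (P + x) + x = P + 2*x)
(h + 4821)/(s(15, 18) - 4583) = (-4608 + 4821)/((18 + 2*15) - 4583) = 213/((18 + 30) - 4583) = 213/(48 - 4583) = 213/(-4535) = 213*(-1/4535) = -213/4535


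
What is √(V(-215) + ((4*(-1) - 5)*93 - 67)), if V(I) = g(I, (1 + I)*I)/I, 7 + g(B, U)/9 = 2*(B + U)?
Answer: I*√219000505/215 ≈ 68.831*I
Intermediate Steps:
g(B, U) = -63 + 18*B + 18*U (g(B, U) = -63 + 9*(2*(B + U)) = -63 + 9*(2*B + 2*U) = -63 + (18*B + 18*U) = -63 + 18*B + 18*U)
V(I) = (-63 + 18*I + 18*I*(1 + I))/I (V(I) = (-63 + 18*I + 18*((1 + I)*I))/I = (-63 + 18*I + 18*(I*(1 + I)))/I = (-63 + 18*I + 18*I*(1 + I))/I)
√(V(-215) + ((4*(-1) - 5)*93 - 67)) = √((36 - 63/(-215) + 18*(-215)) + ((4*(-1) - 5)*93 - 67)) = √((36 - 63*(-1/215) - 3870) + ((-4 - 5)*93 - 67)) = √((36 + 63/215 - 3870) + (-9*93 - 67)) = √(-824247/215 + (-837 - 67)) = √(-824247/215 - 904) = √(-1018607/215) = I*√219000505/215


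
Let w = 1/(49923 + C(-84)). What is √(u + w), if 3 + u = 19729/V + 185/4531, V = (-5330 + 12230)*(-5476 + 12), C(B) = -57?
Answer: I*√3132563392569512408544686/1028793092120 ≈ 1.7204*I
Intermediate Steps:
V = -37701600 (V = 6900*(-5464) = -37701600)
u = -21982280213/7427215200 (u = -3 + (19729/(-37701600) + 185/4531) = -3 + (19729*(-1/37701600) + 185*(1/4531)) = -3 + (-19729/37701600 + 185/4531) = -3 + 299365387/7427215200 = -21982280213/7427215200 ≈ -2.9597)
w = 1/49866 (w = 1/(49923 - 57) = 1/49866 ≈ 2.0054e-5)
√(u + w) = √(-21982280213/7427215200 + 1/49866) = √(-60897830993681/20575861842400) = I*√3132563392569512408544686/1028793092120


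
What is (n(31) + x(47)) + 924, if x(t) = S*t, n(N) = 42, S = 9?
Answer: 1389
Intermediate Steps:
x(t) = 9*t
(n(31) + x(47)) + 924 = (42 + 9*47) + 924 = (42 + 423) + 924 = 465 + 924 = 1389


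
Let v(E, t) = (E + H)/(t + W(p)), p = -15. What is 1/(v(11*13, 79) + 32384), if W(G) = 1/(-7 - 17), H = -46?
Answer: 1895/61370008 ≈ 3.0878e-5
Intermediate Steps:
W(G) = -1/24 (W(G) = 1/(-24) = -1/24)
v(E, t) = (-46 + E)/(-1/24 + t) (v(E, t) = (E - 46)/(t - 1/24) = (-46 + E)/(-1/24 + t))
1/(v(11*13, 79) + 32384) = 1/(24*(-46 + 11*13)/(-1 + 24*79) + 32384) = 1/(24*(-46 + 143)/(-1 + 1896) + 32384) = 1/(24*97/1895 + 32384) = 1/(24*(1/1895)*97 + 32384) = 1/(2328/1895 + 32384) = 1/(61370008/1895) = 1895/61370008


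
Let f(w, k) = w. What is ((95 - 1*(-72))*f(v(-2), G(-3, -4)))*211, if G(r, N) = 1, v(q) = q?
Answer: -70474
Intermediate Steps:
((95 - 1*(-72))*f(v(-2), G(-3, -4)))*211 = ((95 - 1*(-72))*(-2))*211 = ((95 + 72)*(-2))*211 = (167*(-2))*211 = -334*211 = -70474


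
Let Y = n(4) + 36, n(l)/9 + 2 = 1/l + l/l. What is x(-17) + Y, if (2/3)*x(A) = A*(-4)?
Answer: 525/4 ≈ 131.25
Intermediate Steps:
n(l) = -9 + 9/l (n(l) = -18 + 9*(1/l + l/l) = -18 + 9*(1/l + 1) = -18 + 9*(1 + 1/l) = -18 + (9 + 9/l) = -9 + 9/l)
x(A) = -6*A (x(A) = 3*(A*(-4))/2 = 3*(-4*A)/2 = -6*A)
Y = 117/4 (Y = (-9 + 9/4) + 36 = -27/4 + 36 = 117/4 ≈ 29.250)
x(-17) + Y = -6*(-17) + 117/4 = 102 + 117/4 = 525/4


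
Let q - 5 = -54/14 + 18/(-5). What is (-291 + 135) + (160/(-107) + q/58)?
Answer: -17109381/108605 ≈ -157.54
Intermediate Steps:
q = -86/35 (q = 5 + (-54/14 + 18/(-5)) = 5 + (-54*1/14 + 18*(-⅕)) = 5 + (-27/7 - 18/5) = 5 - 261/35 = -86/35 ≈ -2.4571)
(-291 + 135) + (160/(-107) + q/58) = (-291 + 135) + (160/(-107) - 86/35/58) = -156 + (160*(-1/107) - 86/35*1/58) = -156 + (-160/107 - 43/1015) = -156 - 167001/108605 = -17109381/108605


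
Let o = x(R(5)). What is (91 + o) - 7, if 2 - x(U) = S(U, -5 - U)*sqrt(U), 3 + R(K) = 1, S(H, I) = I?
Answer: 86 + 3*I*sqrt(2) ≈ 86.0 + 4.2426*I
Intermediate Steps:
R(K) = -2 (R(K) = -3 + 1 = -2)
x(U) = 2 - sqrt(U)*(-5 - U) (x(U) = 2 - (-5 - U)*sqrt(U) = 2 - sqrt(U)*(-5 - U))
o = 2 + 3*I*sqrt(2) (o = 2 + sqrt(-2)*(5 - 2) = 2 + (I*sqrt(2))*3 = 2 + 3*I*sqrt(2) ≈ 2.0 + 4.2426*I)
(91 + o) - 7 = (91 + (2 + 3*I*sqrt(2))) - 7 = (93 + 3*I*sqrt(2)) - 7 = 86 + 3*I*sqrt(2)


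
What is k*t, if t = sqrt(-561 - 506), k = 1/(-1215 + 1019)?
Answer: -I*sqrt(1067)/196 ≈ -0.16666*I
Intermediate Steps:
k = -1/196 (k = 1/(-196) = -1/196 ≈ -0.0051020)
t = I*sqrt(1067) (t = sqrt(-1067) = I*sqrt(1067) ≈ 32.665*I)
k*t = -I*sqrt(1067)/196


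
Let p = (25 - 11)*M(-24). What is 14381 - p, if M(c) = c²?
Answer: 6317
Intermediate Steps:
p = 8064 (p = (25 - 11)*(-24)² = 14*576 = 8064)
14381 - p = 14381 - 1*8064 = 14381 - 8064 = 6317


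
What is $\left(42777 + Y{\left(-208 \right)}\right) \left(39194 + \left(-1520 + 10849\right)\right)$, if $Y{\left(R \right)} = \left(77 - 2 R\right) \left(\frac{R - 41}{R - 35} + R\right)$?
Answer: $- \frac{232920492784}{81} \approx -2.8756 \cdot 10^{9}$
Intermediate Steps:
$Y{\left(R \right)} = \left(77 - 2 R\right) \left(R + \frac{-41 + R}{-35 + R}\right)$ ($Y{\left(R \right)} = \left(77 - 2 R\right) \left(\frac{-41 + R}{-35 + R} + R\right) = \left(77 - 2 R\right) \left(R + \frac{-41 + R}{-35 + R}\right)$)
$\left(42777 + Y{\left(-208 \right)}\right) \left(39194 + \left(-1520 + 10849\right)\right) = \left(42777 + \frac{-3157 - -527488 - 2 \left(-208\right)^{3} + 145 \left(-208\right)^{2}}{-35 - 208}\right) \left(39194 + \left(-1520 + 10849\right)\right) = \left(42777 + \frac{-3157 + 527488 - -17997824 + 145 \cdot 43264}{-243}\right) \left(39194 + 9329\right) = \left(42777 - \frac{-3157 + 527488 + 17997824 + 6273280}{243}\right) 48523 = \left(42777 - \frac{8265145}{81}\right) 48523 = \left(- \frac{4800208}{81}\right) 48523 = - \frac{232920492784}{81}$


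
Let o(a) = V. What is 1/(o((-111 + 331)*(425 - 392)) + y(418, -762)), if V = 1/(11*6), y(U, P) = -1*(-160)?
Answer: 66/10561 ≈ 0.0062494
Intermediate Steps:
y(U, P) = 160
V = 1/66 ≈ 0.015152
o(a) = 1/66
1/(o((-111 + 331)*(425 - 392)) + y(418, -762)) = 1/(1/66 + 160) = 1/(10561/66) = 66/10561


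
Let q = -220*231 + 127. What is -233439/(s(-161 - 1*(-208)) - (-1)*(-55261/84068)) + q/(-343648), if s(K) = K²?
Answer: -6734594833481053/63798578009248 ≈ -105.56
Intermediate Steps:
q = -50693 (q = -50820 + 127 = -50693)
-233439/(s(-161 - 1*(-208)) - (-1)*(-55261/84068)) + q/(-343648) = -233439/((-161 - 1*(-208))² - (-1)*(-55261/84068)) - 50693/(-343648) = -233439/((-161 + 208)² - (-1)*(-55261*1/84068)) - 50693*(-1/343648) = -233439/(47² - (-1)*(-55261)/84068) + 50693/343648 = -233439/(2209 - 1*55261/84068) + 50693/343648 = -233439/(2209 - 55261/84068) + 50693/343648 = -233439/185650951/84068 + 50693/343648 = -233439*84068/185650951 + 50693/343648 = -19624749852/185650951 + 50693/343648 = -6734594833481053/63798578009248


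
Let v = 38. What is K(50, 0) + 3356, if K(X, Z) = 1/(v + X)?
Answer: 295329/88 ≈ 3356.0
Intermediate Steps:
K(X, Z) = 1/(38 + X)
K(50, 0) + 3356 = 1/(38 + 50) + 3356 = 1/88 + 3356 = 295329/88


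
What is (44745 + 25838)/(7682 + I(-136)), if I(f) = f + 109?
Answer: 70583/7655 ≈ 9.2205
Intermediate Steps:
I(f) = 109 + f
(44745 + 25838)/(7682 + I(-136)) = (44745 + 25838)/(7682 + (109 - 136)) = 70583/(7682 - 27) = 70583/7655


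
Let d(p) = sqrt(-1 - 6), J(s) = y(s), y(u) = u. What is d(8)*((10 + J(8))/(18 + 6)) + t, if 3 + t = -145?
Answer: -148 + 3*I*sqrt(7)/4 ≈ -148.0 + 1.9843*I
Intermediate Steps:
J(s) = s
t = -148 (t = -3 - 145 = -148)
d(p) = I*sqrt(7) (d(p) = sqrt(-7) = I*sqrt(7))
d(8)*((10 + J(8))/(18 + 6)) + t = (I*sqrt(7))*((10 + 8)/(18 + 6)) - 148 = (I*sqrt(7))*(18/24) - 148 = (I*sqrt(7))*(18*(1/24)) - 148 = (I*sqrt(7))*(3/4) - 148 = 3*I*sqrt(7)/4 - 148 = -148 + 3*I*sqrt(7)/4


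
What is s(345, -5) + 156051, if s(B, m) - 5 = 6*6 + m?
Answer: 156087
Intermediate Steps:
s(B, m) = 41 + m (s(B, m) = 5 + (6*6 + m) = 5 + (36 + m) = 41 + m)
s(345, -5) + 156051 = (41 - 5) + 156051 = 36 + 156051 = 156087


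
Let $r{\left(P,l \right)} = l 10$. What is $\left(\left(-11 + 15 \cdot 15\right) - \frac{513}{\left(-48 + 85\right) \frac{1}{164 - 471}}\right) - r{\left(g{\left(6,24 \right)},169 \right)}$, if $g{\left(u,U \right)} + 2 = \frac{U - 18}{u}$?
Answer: $\frac{102879}{37} \approx 2780.5$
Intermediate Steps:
$g{\left(u,U \right)} = -2 + \frac{-18 + U}{u}$ ($g{\left(u,U \right)} = -2 + \frac{U - 18}{u} = -2 + \frac{-18 + U}{u}$)
$r{\left(P,l \right)} = 10 l$
$\left(\left(-11 + 15 \cdot 15\right) - \frac{513}{\left(-48 + 85\right) \frac{1}{164 - 471}}\right) - r{\left(g{\left(6,24 \right)},169 \right)} = \left(\left(-11 + 15 \cdot 15\right) - \frac{513}{\left(-48 + 85\right) \frac{1}{164 - 471}}\right) - 10 \cdot 169 = \left(\left(-11 + 225\right) - \frac{513}{37 \frac{1}{-307}}\right) - 1690 = \left(214 - \frac{513}{37 \left(- \frac{1}{307}\right)}\right) - 1690 = \left(214 - \frac{513}{- \frac{37}{307}}\right) - 1690 = \left(214 - - \frac{157491}{37}\right) - 1690 = \left(214 + \frac{157491}{37}\right) - 1690 = \frac{165409}{37} - 1690 = \frac{102879}{37}$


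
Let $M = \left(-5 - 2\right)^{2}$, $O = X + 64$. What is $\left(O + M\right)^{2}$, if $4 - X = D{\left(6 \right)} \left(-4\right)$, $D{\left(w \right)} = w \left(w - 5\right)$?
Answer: $19881$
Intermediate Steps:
$D{\left(w \right)} = w \left(-5 + w\right)$
$X = 28$ ($X = 4 - 6 \left(-5 + 6\right) \left(-4\right) = 4 - 6 \cdot 1 \left(-4\right) = 4 - 6 \left(-4\right) = 4 - -24 = 4 + 24 = 28$)
$O = 92$ ($O = 28 + 64 = 92$)
$M = 49$ ($M = \left(-7\right)^{2} = 49$)
$\left(O + M\right)^{2} = \left(92 + 49\right)^{2} = 141^{2} = 19881$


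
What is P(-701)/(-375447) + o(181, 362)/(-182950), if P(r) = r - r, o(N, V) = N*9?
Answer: -1629/182950 ≈ -0.0089041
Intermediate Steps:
o(N, V) = 9*N
P(r) = 0
P(-701)/(-375447) + o(181, 362)/(-182950) = 0/(-375447) + (9*181)/(-182950) = 0*(-1/375447) + 1629*(-1/182950) = 0 - 1629/182950 = -1629/182950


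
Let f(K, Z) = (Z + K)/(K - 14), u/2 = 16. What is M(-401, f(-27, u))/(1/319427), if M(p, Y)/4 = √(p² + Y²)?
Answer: 1277708*√270306506/41 ≈ 5.1236e+8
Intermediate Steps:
u = 32 (u = 2*16 = 32)
f(K, Z) = (K + Z)/(-14 + K)
M(p, Y) = 4*√(Y² + p²) (M(p, Y) = 4*√(p² + Y²) = 4*√(Y² + p²))
M(-401, f(-27, u))/(1/319427) = (4*√(((-27 + 32)/(-14 - 27))² + (-401)²))/(1/319427) = (4*√((5/(-41))² + 160801))/(1/319427) = (4*√((-1/41*5)² + 160801))*319427 = (4*√((-5/41)² + 160801))*319427 = (4*√(25/1681 + 160801))*319427 = (4*√(270306506/1681))*319427 = (4*(√270306506/41))*319427 = (4*√270306506/41)*319427 = 1277708*√270306506/41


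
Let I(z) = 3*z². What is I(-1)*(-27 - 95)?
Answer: -366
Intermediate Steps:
I(-1)*(-27 - 95) = (3*(-1)²)*(-27 - 95) = (3*1)*(-122) = 3*(-122) = -366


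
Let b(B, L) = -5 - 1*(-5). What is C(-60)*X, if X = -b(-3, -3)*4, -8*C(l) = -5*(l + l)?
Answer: 0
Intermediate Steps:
C(l) = 5*l/4 (C(l) = -(-5)*(l + l)/8 = -(-5)*2*l/8 = -(-5)*l/4 = 5*l/4)
b(B, L) = 0 (b(B, L) = -5 + 5 = 0)
X = 0 (X = -1*0*4 = 0*4 = 0)
C(-60)*X = ((5/4)*(-60))*0 = -75*0 = 0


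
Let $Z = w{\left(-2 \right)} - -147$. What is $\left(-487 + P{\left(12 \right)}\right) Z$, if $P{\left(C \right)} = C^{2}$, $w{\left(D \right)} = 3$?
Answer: $-51450$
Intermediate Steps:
$Z = 150$ ($Z = 3 - -147 = 3 + 147 = 150$)
$\left(-487 + P{\left(12 \right)}\right) Z = \left(-487 + 12^{2}\right) 150 = \left(-487 + 144\right) 150 = \left(-343\right) 150 = -51450$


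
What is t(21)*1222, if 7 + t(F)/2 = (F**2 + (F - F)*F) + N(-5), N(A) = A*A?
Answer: 1121796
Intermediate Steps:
N(A) = A**2
t(F) = 36 + 2*F**2 (t(F) = -14 + 2*((F**2 + (F - F)*F) + (-5)**2) = -14 + 2*((F**2 + 0*F) + 25) = -14 + 2*((F**2 + 0) + 25) = -14 + 2*(F**2 + 25) = -14 + 2*(25 + F**2) = -14 + (50 + 2*F**2) = 36 + 2*F**2)
t(21)*1222 = (36 + 2*21**2)*1222 = (36 + 2*441)*1222 = (36 + 882)*1222 = 918*1222 = 1121796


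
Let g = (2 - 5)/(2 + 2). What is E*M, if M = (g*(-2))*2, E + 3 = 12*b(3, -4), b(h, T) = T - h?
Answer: -261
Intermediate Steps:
g = -3/4 ≈ -0.75000
E = -87 (E = -3 + 12*(-4 - 1*3) = -3 + 12*(-4 - 3) = -3 + 12*(-7) = -3 - 84 = -87)
M = 3 (M = -3/4*(-2)*2 = (3/2)*2 = 3)
E*M = -87*3 = -261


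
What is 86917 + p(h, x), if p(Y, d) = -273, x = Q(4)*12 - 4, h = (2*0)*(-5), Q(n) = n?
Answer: 86644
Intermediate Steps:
h = 0 (h = 0*(-5) = 0)
x = 44 (x = 4*12 - 4 = 48 - 4 = 44)
86917 + p(h, x) = 86917 - 273 = 86644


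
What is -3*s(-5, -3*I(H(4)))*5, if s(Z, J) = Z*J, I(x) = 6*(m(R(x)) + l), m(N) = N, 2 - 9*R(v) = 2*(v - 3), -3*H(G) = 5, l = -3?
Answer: 2350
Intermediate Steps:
H(G) = -5/3 (H(G) = -⅓*5 = -5/3)
R(v) = 8/9 - 2*v/9 (R(v) = 2/9 - 2*(v - 3)/9 = 2/9 - 2*(-3 + v)/9 = 2/9 - (-6 + 2*v)/9 = 2/9 + (⅔ - 2*v/9) = 8/9 - 2*v/9)
I(x) = -38/3 - 4*x/3 (I(x) = 6*((8/9 - 2*x/9) - 3) = 6*(-19/9 - 2*x/9) = -38/3 - 4*x/3)
s(Z, J) = J*Z
-3*s(-5, -3*I(H(4)))*5 = -3*(-3*(-38/3 - 4/3*(-5/3)))*(-5)*5 = -3*(-3*(-38/3 + 20/9))*(-5)*5 = -3*(-3*(-94/9))*(-5)*5 = -94*(-5)*5 = -3*(-470/3)*5 = 470*5 = 2350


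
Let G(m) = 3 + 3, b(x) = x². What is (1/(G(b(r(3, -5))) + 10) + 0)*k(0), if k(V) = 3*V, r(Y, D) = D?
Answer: 0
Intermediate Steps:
G(m) = 6
(1/(G(b(r(3, -5))) + 10) + 0)*k(0) = (1/(6 + 10) + 0)*(3*0) = (1/16 + 0)*0 = (1/16)*0 = 0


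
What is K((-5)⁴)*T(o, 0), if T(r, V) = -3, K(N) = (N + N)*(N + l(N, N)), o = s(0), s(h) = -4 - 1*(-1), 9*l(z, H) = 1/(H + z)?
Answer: -7031251/3 ≈ -2.3438e+6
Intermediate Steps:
l(z, H) = 1/(9*(H + z))
s(h) = -3 (s(h) = -4 + 1 = -3)
o = -3
K(N) = 2*N*(N + 1/(18*N)) (K(N) = (N + N)*(N + 1/(9*(N + N))) = (2*N)*(N + 1/(9*((2*N)))) = (2*N)*(N + (1/(2*N))/9) = (2*N)*(N + 1/(18*N)) = 2*N*(N + 1/(18*N)))
K((-5)⁴)*T(o, 0) = (⅑ + 2*((-5)⁴)²)*(-3) = (⅑ + 2*625²)*(-3) = (⅑ + 2*390625)*(-3) = (⅑ + 781250)*(-3) = (7031251/9)*(-3) = -7031251/3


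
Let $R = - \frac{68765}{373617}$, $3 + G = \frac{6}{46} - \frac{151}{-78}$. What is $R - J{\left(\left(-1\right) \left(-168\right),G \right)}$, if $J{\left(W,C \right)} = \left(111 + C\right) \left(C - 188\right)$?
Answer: $\frac{2778363105554189}{133606933668} \approx 20795.0$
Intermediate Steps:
$G = - \frac{1675}{1794}$ ($G = -3 + \left(\frac{6}{46} - \frac{151}{-78}\right) = -3 + \left(6 \cdot \frac{1}{46} - - \frac{151}{78}\right) = -3 + \left(\frac{3}{23} + \frac{151}{78}\right) = -3 + \frac{3707}{1794} = - \frac{1675}{1794} \approx -0.93367$)
$J{\left(W,C \right)} = \left(-188 + C\right) \left(111 + C\right)$ ($J{\left(W,C \right)} = \left(111 + C\right) \left(-188 + C\right) = \left(-188 + C\right) \left(111 + C\right)$)
$R = - \frac{68765}{373617}$ ($R = \left(-68765\right) \frac{1}{373617} = - \frac{68765}{373617} \approx -0.18405$)
$R - J{\left(\left(-1\right) \left(-168\right),G \right)} = - \frac{68765}{373617} - \left(-20868 + \left(- \frac{1675}{1794}\right)^{2} - - \frac{128975}{1794}\right) = - \frac{68765}{373617} - \left(-20868 + \frac{2805625}{3218436} + \frac{128975}{1794}\right) = - \frac{68765}{373617} - - \frac{66928135673}{3218436} = - \frac{68765}{373617} + \frac{66928135673}{3218436} = \frac{2778363105554189}{133606933668}$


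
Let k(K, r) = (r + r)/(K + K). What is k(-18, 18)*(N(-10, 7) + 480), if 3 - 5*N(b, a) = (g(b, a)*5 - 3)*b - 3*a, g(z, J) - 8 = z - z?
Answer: -2794/5 ≈ -558.80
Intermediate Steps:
g(z, J) = 8 (g(z, J) = 8 + (z - z) = 8 + 0 = 8)
k(K, r) = r/K (k(K, r) = (2*r)/((2*K)) = (2*r)*(1/(2*K)) = r/K)
N(b, a) = ⅗ - 37*b/5 + 3*a/5 (N(b, a) = ⅗ - ((8*5 - 3)*b - 3*a)/5 = ⅗ - ((40 - 3)*b - 3*a)/5 = ⅗ - (37*b - 3*a)/5 = ⅗ - (-3*a + 37*b)/5 = ⅗ + (-37*b/5 + 3*a/5) = ⅗ - 37*b/5 + 3*a/5)
k(-18, 18)*(N(-10, 7) + 480) = (18/(-18))*((⅗ - 37/5*(-10) + (⅗)*7) + 480) = (18*(-1/18))*((⅗ + 74 + 21/5) + 480) = -(394/5 + 480) = -1*2794/5 = -2794/5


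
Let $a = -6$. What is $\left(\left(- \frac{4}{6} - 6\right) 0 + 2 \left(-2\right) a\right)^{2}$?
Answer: $576$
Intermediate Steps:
$\left(\left(- \frac{4}{6} - 6\right) 0 + 2 \left(-2\right) a\right)^{2} = \left(\left(- \frac{4}{6} - 6\right) 0 + 2 \left(-2\right) \left(-6\right)\right)^{2} = \left(\left(\left(-4\right) \frac{1}{6} - 6\right) 0 - -24\right)^{2} = \left(\left(- \frac{2}{3} - 6\right) 0 + 24\right)^{2} = \left(\left(- \frac{20}{3}\right) 0 + 24\right)^{2} = \left(0 + 24\right)^{2} = 24^{2} = 576$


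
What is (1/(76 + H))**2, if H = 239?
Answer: 1/99225 ≈ 1.0078e-5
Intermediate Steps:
(1/(76 + H))**2 = (1/(76 + 239))**2 = (1/315)**2 = 1/99225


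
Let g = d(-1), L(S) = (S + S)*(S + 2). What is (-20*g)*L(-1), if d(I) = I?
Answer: -40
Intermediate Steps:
L(S) = 2*S*(2 + S) (L(S) = (2*S)*(2 + S) = 2*S*(2 + S))
g = -1
(-20*g)*L(-1) = (-20*(-1))*(2*(-1)*(2 - 1)) = 20*(2*(-1)*1) = 20*(-2) = -40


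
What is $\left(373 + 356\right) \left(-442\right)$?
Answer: $-322218$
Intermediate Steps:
$\left(373 + 356\right) \left(-442\right) = 729 \left(-442\right) = -322218$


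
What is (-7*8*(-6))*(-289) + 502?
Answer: -96602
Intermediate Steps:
(-7*8*(-6))*(-289) + 502 = -56*(-6)*(-289) + 502 = 336*(-289) + 502 = -97104 + 502 = -96602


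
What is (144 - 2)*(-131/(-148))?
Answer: 9301/74 ≈ 125.69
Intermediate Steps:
(144 - 2)*(-131/(-148)) = 142*(-131*(-1/148)) = 142*(131/148) = 9301/74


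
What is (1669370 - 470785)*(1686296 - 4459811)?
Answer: -3324293476275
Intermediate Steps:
(1669370 - 470785)*(1686296 - 4459811) = 1198585*(-2773515) = -3324293476275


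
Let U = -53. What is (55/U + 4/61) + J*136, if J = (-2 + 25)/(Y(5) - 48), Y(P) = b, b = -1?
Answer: -10266831/158417 ≈ -64.809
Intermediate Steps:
Y(P) = -1
J = -23/49 (J = (-2 + 25)/(-1 - 48) = 23/(-49) = 23*(-1/49) = -23/49 ≈ -0.46939)
(55/U + 4/61) + J*136 = (55/(-53) + 4/61) - 23/49*136 = (55*(-1/53) + 4*(1/61)) - 3128/49 = (-55/53 + 4/61) - 3128/49 = -3143/3233 - 3128/49 = -10266831/158417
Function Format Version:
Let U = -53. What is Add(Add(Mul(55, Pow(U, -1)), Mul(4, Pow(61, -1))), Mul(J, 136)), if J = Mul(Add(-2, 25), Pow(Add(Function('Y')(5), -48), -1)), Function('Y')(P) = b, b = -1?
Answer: Rational(-10266831, 158417) ≈ -64.809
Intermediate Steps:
Function('Y')(P) = -1
J = Rational(-23, 49) (J = Mul(Add(-2, 25), Pow(Add(-1, -48), -1)) = Mul(23, Pow(-49, -1)) = Mul(23, Rational(-1, 49)) = Rational(-23, 49) ≈ -0.46939)
Add(Add(Mul(55, Pow(U, -1)), Mul(4, Pow(61, -1))), Mul(J, 136)) = Add(Add(Mul(55, Pow(-53, -1)), Mul(4, Pow(61, -1))), Mul(Rational(-23, 49), 136)) = Add(Add(Mul(55, Rational(-1, 53)), Mul(4, Rational(1, 61))), Rational(-3128, 49)) = Add(Add(Rational(-55, 53), Rational(4, 61)), Rational(-3128, 49)) = Add(Rational(-3143, 3233), Rational(-3128, 49)) = Rational(-10266831, 158417)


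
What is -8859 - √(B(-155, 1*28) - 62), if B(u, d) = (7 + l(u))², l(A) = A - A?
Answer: -8859 - I*√13 ≈ -8859.0 - 3.6056*I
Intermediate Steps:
l(A) = 0
B(u, d) = 49 (B(u, d) = (7 + 0)² = 7² = 49)
-8859 - √(B(-155, 1*28) - 62) = -8859 - √(49 - 62) = -8859 - √(-13) = -8859 - I*√13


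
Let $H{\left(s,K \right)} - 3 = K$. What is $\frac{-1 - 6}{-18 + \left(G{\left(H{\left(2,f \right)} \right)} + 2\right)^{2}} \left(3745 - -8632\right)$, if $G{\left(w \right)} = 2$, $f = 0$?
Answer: $\frac{86639}{2} \approx 43320.0$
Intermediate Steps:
$H{\left(s,K \right)} = 3 + K$
$\frac{-1 - 6}{-18 + \left(G{\left(H{\left(2,f \right)} \right)} + 2\right)^{2}} \left(3745 - -8632\right) = \frac{-1 - 6}{-18 + \left(2 + 2\right)^{2}} \left(3745 - -8632\right) = - \frac{7}{-18 + 4^{2}} \left(3745 + 8632\right) = - \frac{7}{-18 + 16} \cdot 12377 = - \frac{7}{-2} \cdot 12377 = \left(-7\right) \left(- \frac{1}{2}\right) 12377 = \frac{7}{2} \cdot 12377 = \frac{86639}{2}$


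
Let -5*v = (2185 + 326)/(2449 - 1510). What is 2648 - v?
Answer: 4144957/1565 ≈ 2648.5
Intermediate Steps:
v = -837/1565 (v = -(2185 + 326)/(5*(2449 - 1510)) = -2511/(5*939) = -⅕*837/313 = -837/1565 ≈ -0.53482)
2648 - v = 2648 - 1*(-837/1565) = 2648 + 837/1565 = 4144957/1565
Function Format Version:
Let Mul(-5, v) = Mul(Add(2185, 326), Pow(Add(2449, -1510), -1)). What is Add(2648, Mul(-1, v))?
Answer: Rational(4144957, 1565) ≈ 2648.5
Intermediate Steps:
v = Rational(-837, 1565) (v = Mul(Rational(-1, 5), Mul(Add(2185, 326), Pow(Add(2449, -1510), -1))) = Mul(Rational(-1, 5), Mul(2511, Pow(939, -1))) = Mul(Rational(-1, 5), Mul(2511, Rational(1, 939))) = Mul(Rational(-1, 5), Rational(837, 313)) = Rational(-837, 1565) ≈ -0.53482)
Add(2648, Mul(-1, v)) = Add(2648, Mul(-1, Rational(-837, 1565))) = Add(2648, Rational(837, 1565)) = Rational(4144957, 1565)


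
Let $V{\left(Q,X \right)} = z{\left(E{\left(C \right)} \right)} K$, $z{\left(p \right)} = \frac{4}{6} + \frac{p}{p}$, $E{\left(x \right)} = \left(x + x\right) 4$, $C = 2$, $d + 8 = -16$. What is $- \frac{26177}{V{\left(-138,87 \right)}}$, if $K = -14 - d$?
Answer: $- \frac{78531}{50} \approx -1570.6$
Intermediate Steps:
$d = -24$ ($d = -8 - 16 = -24$)
$E{\left(x \right)} = 8 x$ ($E{\left(x \right)} = 2 x 4 = 8 x$)
$z{\left(p \right)} = \frac{5}{3}$ ($z{\left(p \right)} = 4 \cdot \frac{1}{6} + 1 = \frac{2}{3} + 1 = \frac{5}{3}$)
$K = 10$ ($K = -14 - -24 = -14 + 24 = 10$)
$V{\left(Q,X \right)} = \frac{50}{3}$ ($V{\left(Q,X \right)} = \frac{5}{3} \cdot 10 = \frac{50}{3}$)
$- \frac{26177}{V{\left(-138,87 \right)}} = - \frac{26177}{\frac{50}{3}} = \left(-26177\right) \frac{3}{50} = - \frac{78531}{50}$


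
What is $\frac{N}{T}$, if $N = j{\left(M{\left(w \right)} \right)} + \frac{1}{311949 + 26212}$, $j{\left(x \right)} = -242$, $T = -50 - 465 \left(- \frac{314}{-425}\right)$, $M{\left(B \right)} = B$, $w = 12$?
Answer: $\frac{6955971685}{11312161772} \approx 0.61491$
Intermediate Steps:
$T = - \frac{33452}{85}$ ($T = -50 - 465 \left(\left(-314\right) \left(- \frac{1}{425}\right)\right) = -50 - \frac{29202}{85} = - \frac{33452}{85} \approx -393.55$)
$N = - \frac{81834961}{338161}$ ($N = -242 + \frac{1}{311949 + 26212} = -242 + \frac{1}{338161} = - \frac{81834961}{338161} \approx -242.0$)
$\frac{N}{T} = - \frac{81834961}{338161 \left(- \frac{33452}{85}\right)} = \left(- \frac{81834961}{338161}\right) \left(- \frac{85}{33452}\right) = \frac{6955971685}{11312161772}$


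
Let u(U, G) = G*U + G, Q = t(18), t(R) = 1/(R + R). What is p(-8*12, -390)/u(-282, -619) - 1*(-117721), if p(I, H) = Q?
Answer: 737145828685/6261804 ≈ 1.1772e+5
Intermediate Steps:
t(R) = 1/(2*R)
Q = 1/36 (Q = (½)/18 = (½)*(1/18) = 1/36 ≈ 0.027778)
p(I, H) = 1/36
u(U, G) = G + G*U
p(-8*12, -390)/u(-282, -619) - 1*(-117721) = 1/(36*((-619*(1 - 282)))) - 1*(-117721) = 1/(36*((-619*(-281)))) + 117721 = (1/36)/173939 + 117721 = (1/36)*(1/173939) + 117721 = 1/6261804 + 117721 = 737145828685/6261804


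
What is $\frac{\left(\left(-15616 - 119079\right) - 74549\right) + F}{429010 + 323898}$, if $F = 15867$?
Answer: $- \frac{193377}{752908} \approx -0.25684$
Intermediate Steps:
$\frac{\left(\left(-15616 - 119079\right) - 74549\right) + F}{429010 + 323898} = \frac{\left(\left(-15616 - 119079\right) - 74549\right) + 15867}{429010 + 323898} = \frac{\left(-134695 - 74549\right) + 15867}{752908} = \left(-209244 + 15867\right) \frac{1}{752908} = \left(-193377\right) \frac{1}{752908} = - \frac{193377}{752908}$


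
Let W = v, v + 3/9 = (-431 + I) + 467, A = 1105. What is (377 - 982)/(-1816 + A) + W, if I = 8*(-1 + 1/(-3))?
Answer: 18380/711 ≈ 25.851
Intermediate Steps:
I = -32/3 (I = 8*(-1 - ⅓) = 8*(-4/3) = -32/3 ≈ -10.667)
v = 25 (v = -⅓ + ((-431 - 32/3) + 467) = -⅓ + (-1325/3 + 467) = -⅓ + 76/3 = 25)
W = 25
(377 - 982)/(-1816 + A) + W = (377 - 982)/(-1816 + 1105) + 25 = -605/(-711) + 25 = -605*(-1/711) + 25 = 605/711 + 25 = 18380/711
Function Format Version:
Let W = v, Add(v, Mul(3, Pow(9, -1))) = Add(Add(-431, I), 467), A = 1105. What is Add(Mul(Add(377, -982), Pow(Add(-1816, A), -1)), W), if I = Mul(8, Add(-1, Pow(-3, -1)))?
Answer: Rational(18380, 711) ≈ 25.851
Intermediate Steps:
I = Rational(-32, 3) (I = Mul(8, Add(-1, Rational(-1, 3))) = Mul(8, Rational(-4, 3)) = Rational(-32, 3) ≈ -10.667)
v = 25 (v = Add(Rational(-1, 3), Add(Add(-431, Rational(-32, 3)), 467)) = Add(Rational(-1, 3), Add(Rational(-1325, 3), 467)) = Add(Rational(-1, 3), Rational(76, 3)) = 25)
W = 25
Add(Mul(Add(377, -982), Pow(Add(-1816, A), -1)), W) = Add(Mul(Add(377, -982), Pow(Add(-1816, 1105), -1)), 25) = Add(Mul(-605, Pow(-711, -1)), 25) = Add(Mul(-605, Rational(-1, 711)), 25) = Add(Rational(605, 711), 25) = Rational(18380, 711)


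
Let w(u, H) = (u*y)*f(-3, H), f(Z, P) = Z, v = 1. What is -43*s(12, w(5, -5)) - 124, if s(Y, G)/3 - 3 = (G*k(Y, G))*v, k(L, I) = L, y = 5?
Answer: 115589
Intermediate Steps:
w(u, H) = -15*u (w(u, H) = (u*5)*(-3) = (5*u)*(-3) = -15*u)
s(Y, G) = 9 + 3*G*Y (s(Y, G) = 9 + 3*((G*Y)*1) = 9 + 3*(G*Y) = 9 + 3*G*Y)
-43*s(12, w(5, -5)) - 124 = -43*(9 + 3*(-15*5)*12) - 124 = -43*(9 + 3*(-75)*12) - 124 = -43*(9 - 2700) - 124 = -43*(-2691) - 124 = 115713 - 124 = 115589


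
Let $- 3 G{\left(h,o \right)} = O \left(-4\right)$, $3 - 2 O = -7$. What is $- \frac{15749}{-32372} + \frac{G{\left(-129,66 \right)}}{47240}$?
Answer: $\frac{55814893}{114693996} \approx 0.48664$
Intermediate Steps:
$O = 5$ ($O = \frac{3}{2} - - \frac{7}{2} = \frac{3}{2} + \frac{7}{2} = 5$)
$G{\left(h,o \right)} = \frac{20}{3}$ ($G{\left(h,o \right)} = - \frac{5 \left(-4\right)}{3} = \left(- \frac{1}{3}\right) \left(-20\right) = \frac{20}{3}$)
$- \frac{15749}{-32372} + \frac{G{\left(-129,66 \right)}}{47240} = - \frac{15749}{-32372} + \frac{20}{3 \cdot 47240} = \left(-15749\right) \left(- \frac{1}{32372}\right) + \frac{20}{3} \cdot \frac{1}{47240} = \frac{15749}{32372} + \frac{1}{7086} = \frac{55814893}{114693996}$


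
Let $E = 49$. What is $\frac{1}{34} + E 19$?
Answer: $\frac{31655}{34} \approx 931.03$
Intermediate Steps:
$\frac{1}{34} + E 19 = \frac{1}{34} + 49 \cdot 19 = \frac{1}{34} + 931 = \frac{31655}{34}$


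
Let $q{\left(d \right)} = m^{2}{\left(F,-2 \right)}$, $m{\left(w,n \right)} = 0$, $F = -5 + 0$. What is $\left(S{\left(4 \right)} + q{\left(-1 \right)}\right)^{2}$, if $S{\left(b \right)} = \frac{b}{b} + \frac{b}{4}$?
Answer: $4$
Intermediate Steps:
$F = -5$
$S{\left(b \right)} = 1 + \frac{b}{4}$ ($S{\left(b \right)} = 1 + b \frac{1}{4} = 1 + \frac{b}{4}$)
$q{\left(d \right)} = 0$ ($q{\left(d \right)} = 0^{2} = 0$)
$\left(S{\left(4 \right)} + q{\left(-1 \right)}\right)^{2} = \left(\left(1 + \frac{1}{4} \cdot 4\right) + 0\right)^{2} = \left(\left(1 + 1\right) + 0\right)^{2} = \left(2 + 0\right)^{2} = 2^{2} = 4$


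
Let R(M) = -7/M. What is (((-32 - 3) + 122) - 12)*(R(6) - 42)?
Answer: -6475/2 ≈ -3237.5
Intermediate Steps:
(((-32 - 3) + 122) - 12)*(R(6) - 42) = (((-32 - 3) + 122) - 12)*(-7/6 - 42) = ((-35 + 122) - 12)*(-7*1/6 - 42) = (87 - 12)*(-7/6 - 42) = 75*(-259/6) = -6475/2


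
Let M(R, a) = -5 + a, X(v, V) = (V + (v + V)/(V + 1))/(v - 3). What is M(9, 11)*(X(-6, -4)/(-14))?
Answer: -2/63 ≈ -0.031746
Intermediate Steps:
X(v, V) = (V + (V + v)/(1 + V))/(-3 + v)
M(9, 11)*(X(-6, -4)/(-14)) = (-5 + 11)*(((-6 + (-4)² + 2*(-4))/(-3 - 6 - 3*(-4) - 4*(-6)))/(-14)) = 6*(((-6 + 16 - 8)/(-3 - 6 + 12 + 24))*(-1/14)) = 6*((2/27)*(-1/14)) = 6*(-1/189) = -2/63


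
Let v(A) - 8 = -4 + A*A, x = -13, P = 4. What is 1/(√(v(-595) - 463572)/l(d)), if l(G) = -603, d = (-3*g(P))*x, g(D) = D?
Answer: 603*I*√109543/109543 ≈ 1.8219*I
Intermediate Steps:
v(A) = 4 + A² (v(A) = 8 + (-4 + A*A) = 8 + (-4 + A²) = 4 + A²)
d = 156 (d = -3*4*(-13) = -12*(-13) = 156)
1/(√(v(-595) - 463572)/l(d)) = 1/(√((4 + (-595)²) - 463572)/(-603)) = 1/(√((4 + 354025) - 463572)*(-1/603)) = 1/(√(354029 - 463572)*(-1/603)) = 1/(√(-109543)*(-1/603)) = 1/((I*√109543)*(-1/603)) = 1/(-I*√109543/603) = 603*I*√109543/109543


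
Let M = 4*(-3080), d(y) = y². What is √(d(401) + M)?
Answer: √148481 ≈ 385.33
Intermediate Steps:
M = -12320
√(d(401) + M) = √(401² - 12320) = √(160801 - 12320) = √148481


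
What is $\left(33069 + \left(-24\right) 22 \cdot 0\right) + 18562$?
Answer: $51631$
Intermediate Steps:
$\left(33069 + \left(-24\right) 22 \cdot 0\right) + 18562 = \left(33069 - 0\right) + 18562 = \left(33069 + 0\right) + 18562 = 33069 + 18562 = 51631$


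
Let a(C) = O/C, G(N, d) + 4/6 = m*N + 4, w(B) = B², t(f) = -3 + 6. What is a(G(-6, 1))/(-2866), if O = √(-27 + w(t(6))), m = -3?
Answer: -9*I*√2/183424 ≈ -6.9391e-5*I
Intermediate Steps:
t(f) = 3
O = 3*I*√2 (O = √(-27 + 3²) = √(-27 + 9) = √(-18) = 3*I*√2 ≈ 4.2426*I)
G(N, d) = 10/3 - 3*N (G(N, d) = -⅔ + (-3*N + 4) = -⅔ + (4 - 3*N) = 10/3 - 3*N)
a(C) = 3*I*√2/C (a(C) = (3*I*√2)/C = 3*I*√2/C)
a(G(-6, 1))/(-2866) = (3*I*√2/(10/3 - 3*(-6)))/(-2866) = (3*I*√2/(10/3 + 18))*(-1/2866) = (3*I*√2/(64/3))*(-1/2866) = (3*I*√2*(3/64))*(-1/2866) = (9*I*√2/64)*(-1/2866) = -9*I*√2/183424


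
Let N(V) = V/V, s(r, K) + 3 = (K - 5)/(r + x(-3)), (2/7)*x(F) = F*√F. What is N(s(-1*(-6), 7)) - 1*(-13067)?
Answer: 13068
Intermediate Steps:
x(F) = 7*F^(3/2)/2 (x(F) = 7*(F*√F)/2 = 7*F^(3/2)/2)
s(r, K) = -3 + (-5 + K)/(r - 21*I*√3/2) (s(r, K) = -3 + (K - 5)/(r + 7*(-3)^(3/2)/2) = -3 + (-5 + K)/(r + 7*(-3*I*√3)/2) = -3 + (-5 + K)/(r - 21*I*√3/2))
N(V) = 1
N(s(-1*(-6), 7)) - 1*(-13067) = 1 - 1*(-13067) = 1 + 13067 = 13068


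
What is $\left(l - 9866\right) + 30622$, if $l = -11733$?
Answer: $9023$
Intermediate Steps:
$\left(l - 9866\right) + 30622 = \left(-11733 - 9866\right) + 30622 = -21599 + 30622 = 9023$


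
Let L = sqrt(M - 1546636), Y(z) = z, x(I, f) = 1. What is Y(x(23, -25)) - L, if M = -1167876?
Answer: 1 - 4*I*sqrt(169657) ≈ 1.0 - 1647.6*I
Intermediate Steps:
L = 4*I*sqrt(169657) (L = sqrt(-1167876 - 1546636) = sqrt(-2714512) = 4*I*sqrt(169657) ≈ 1647.6*I)
Y(x(23, -25)) - L = 1 - 4*I*sqrt(169657)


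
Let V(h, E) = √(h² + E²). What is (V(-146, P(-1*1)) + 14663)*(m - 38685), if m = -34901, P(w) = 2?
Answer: -1078991518 - 147172*√5330 ≈ -1.0897e+9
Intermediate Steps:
V(h, E) = √(E² + h²)
(V(-146, P(-1*1)) + 14663)*(m - 38685) = (√(2² + (-146)²) + 14663)*(-34901 - 38685) = (√(4 + 21316) + 14663)*(-73586) = (√21320 + 14663)*(-73586) = (2*√5330 + 14663)*(-73586) = (14663 + 2*√5330)*(-73586) = -1078991518 - 147172*√5330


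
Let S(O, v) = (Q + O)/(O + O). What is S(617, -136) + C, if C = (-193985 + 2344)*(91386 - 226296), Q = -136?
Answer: 31904190541021/1234 ≈ 2.5854e+10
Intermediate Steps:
S(O, v) = (-136 + O)/(2*O) (S(O, v) = (-136 + O)/(O + O) = (-136 + O)/((2*O)) = (-136 + O)*(1/(2*O)) = (-136 + O)/(2*O))
C = 25854287310 (C = -191641*(-134910) = 25854287310)
S(617, -136) + C = (½)*(-136 + 617)/617 + 25854287310 = (½)*(1/617)*481 + 25854287310 = 481/1234 + 25854287310 = 31904190541021/1234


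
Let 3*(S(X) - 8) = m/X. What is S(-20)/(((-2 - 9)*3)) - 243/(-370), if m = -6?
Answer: 837/2035 ≈ 0.41130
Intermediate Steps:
S(X) = 8 - 2/X (S(X) = 8 + (-6/X)/3 = 8 - 2/X)
S(-20)/(((-2 - 9)*3)) - 243/(-370) = (8 - 2/(-20))/(((-2 - 9)*3)) - 243/(-370) = (8 - 2*(-1/20))/((-11*3)) - 243*(-1/370) = (8 + ⅒)/(-33) + 243/370 = (81/10)*(-1/33) + 243/370 = -27/110 + 243/370 = 837/2035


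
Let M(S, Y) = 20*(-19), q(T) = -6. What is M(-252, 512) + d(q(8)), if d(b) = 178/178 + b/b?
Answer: -378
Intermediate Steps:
d(b) = 2 (d(b) = 178*(1/178) + 1 = 1 + 1 = 2)
M(S, Y) = -380
M(-252, 512) + d(q(8)) = -380 + 2 = -378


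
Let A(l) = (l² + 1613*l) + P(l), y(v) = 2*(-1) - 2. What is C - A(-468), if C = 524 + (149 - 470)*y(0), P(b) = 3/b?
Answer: 83876209/156 ≈ 5.3767e+5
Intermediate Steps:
y(v) = -4 (y(v) = -2 - 2 = -4)
A(l) = l² + 3/l + 1613*l (A(l) = (l² + 1613*l) + 3/l = l² + 3/l + 1613*l)
C = 1808 (C = 524 + (149 - 470)*(-4) = 524 - 321*(-4) = 524 + 1284 = 1808)
C - A(-468) = 1808 - (3 + (-468)²*(1613 - 468))/(-468) = 1808 - (-1)*(3 + 219024*1145)/468 = 1808 - (-1)*(3 + 250782480)/468 = 1808 - (-1)*250782483/468 = 1808 - 1*(-83594161/156) = 1808 + 83594161/156 = 83876209/156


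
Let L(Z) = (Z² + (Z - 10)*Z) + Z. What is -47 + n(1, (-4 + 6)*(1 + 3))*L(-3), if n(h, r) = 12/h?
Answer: 493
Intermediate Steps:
L(Z) = Z + Z² + Z*(-10 + Z) (L(Z) = (Z² + (-10 + Z)*Z) + Z = (Z² + Z*(-10 + Z)) + Z = Z + Z² + Z*(-10 + Z))
-47 + n(1, (-4 + 6)*(1 + 3))*L(-3) = -47 + (12/1)*(-3*(-9 + 2*(-3))) = -47 + (12*1)*(-3*(-9 - 6)) = -47 + 12*(-3*(-15)) = -47 + 12*45 = -47 + 540 = 493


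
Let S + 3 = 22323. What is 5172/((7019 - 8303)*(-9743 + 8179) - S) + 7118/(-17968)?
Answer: -73137461/185843024 ≈ -0.39354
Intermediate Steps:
S = 22320 (S = -3 + 22323 = 22320)
5172/((7019 - 8303)*(-9743 + 8179) - S) + 7118/(-17968) = 5172/((7019 - 8303)*(-9743 + 8179) - 1*22320) + 7118/(-17968) = 5172/(-1284*(-1564) - 22320) + 7118*(-1/17968) = 5172/(2008176 - 22320) - 3559/8984 = 5172/1985856 - 3559/8984 = 5172*(1/1985856) - 3559/8984 = 431/165488 - 3559/8984 = -73137461/185843024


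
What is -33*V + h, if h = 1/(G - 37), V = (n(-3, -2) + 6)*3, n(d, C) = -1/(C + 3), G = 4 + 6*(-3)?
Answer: -25246/51 ≈ -495.02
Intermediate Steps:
G = -14 (G = 4 - 18 = -14)
n(d, C) = -1/(3 + C)
V = 15 (V = (-1/(3 - 2) + 6)*3 = (-1/1 + 6)*3 = (-1*1 + 6)*3 = (-1 + 6)*3 = 5*3 = 15)
h = -1/51 (h = 1/(-14 - 37) = 1/(-51) = -1/51 ≈ -0.019608)
-33*V + h = -33*15 - 1/51 = -495 - 1/51 = -25246/51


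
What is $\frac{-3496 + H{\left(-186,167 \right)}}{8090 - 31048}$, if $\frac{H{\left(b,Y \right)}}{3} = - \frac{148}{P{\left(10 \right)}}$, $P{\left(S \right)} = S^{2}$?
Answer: $\frac{87511}{573950} \approx 0.15247$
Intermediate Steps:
$H{\left(b,Y \right)} = - \frac{111}{25}$ ($H{\left(b,Y \right)} = 3 \left(- \frac{148}{10^{2}}\right) = 3 \left(- \frac{148}{100}\right) = 3 \left(\left(-148\right) \frac{1}{100}\right) = 3 \left(- \frac{37}{25}\right) = - \frac{111}{25}$)
$\frac{-3496 + H{\left(-186,167 \right)}}{8090 - 31048} = \frac{-3496 - \frac{111}{25}}{8090 - 31048} = - \frac{87511}{25 \left(-22958\right)} = \left(- \frac{87511}{25}\right) \left(- \frac{1}{22958}\right) = \frac{87511}{573950}$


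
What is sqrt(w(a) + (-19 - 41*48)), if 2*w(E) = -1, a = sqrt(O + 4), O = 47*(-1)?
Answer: 5*I*sqrt(318)/2 ≈ 44.581*I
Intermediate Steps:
O = -47
a = I*sqrt(43) (a = sqrt(-47 + 4) = sqrt(-43) = I*sqrt(43) ≈ 6.5574*I)
w(E) = -1/2 (w(E) = (1/2)*(-1) = -1/2)
sqrt(w(a) + (-19 - 41*48)) = sqrt(-1/2 + (-19 - 41*48)) = sqrt(-1/2 + (-19 - 1968)) = sqrt(-1/2 - 1987) = sqrt(-3975/2) = 5*I*sqrt(318)/2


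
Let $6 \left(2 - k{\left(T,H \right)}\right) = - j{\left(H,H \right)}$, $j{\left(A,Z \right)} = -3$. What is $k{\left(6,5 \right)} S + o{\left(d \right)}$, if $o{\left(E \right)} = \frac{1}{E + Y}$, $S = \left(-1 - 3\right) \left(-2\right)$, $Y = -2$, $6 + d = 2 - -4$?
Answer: $\frac{23}{2} \approx 11.5$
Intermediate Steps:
$d = 0$ ($d = -6 + \left(2 - -4\right) = -6 + \left(2 + 4\right) = -6 + 6 = 0$)
$k{\left(T,H \right)} = \frac{3}{2}$ ($k{\left(T,H \right)} = 2 - \frac{\left(-1\right) \left(-3\right)}{6} = 2 - \frac{1}{2} = \frac{3}{2}$)
$S = 8$ ($S = \left(-4\right) \left(-2\right) = 8$)
$o{\left(E \right)} = \frac{1}{-2 + E}$ ($o{\left(E \right)} = \frac{1}{E - 2} = \frac{1}{-2 + E}$)
$k{\left(6,5 \right)} S + o{\left(d \right)} = \frac{3}{2} \cdot 8 + \frac{1}{-2 + 0} = 12 + \frac{1}{-2} = 12 - \frac{1}{2} = \frac{23}{2}$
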